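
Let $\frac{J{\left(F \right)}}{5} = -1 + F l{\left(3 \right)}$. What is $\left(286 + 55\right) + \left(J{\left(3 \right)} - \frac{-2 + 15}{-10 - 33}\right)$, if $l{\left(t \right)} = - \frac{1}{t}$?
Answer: $\frac{14246}{43} \approx 331.3$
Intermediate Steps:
$J{\left(F \right)} = -5 - \frac{5 F}{3}$ ($J{\left(F \right)} = 5 \left(-1 + F \left(- \frac{1}{3}\right)\right) = 5 \left(-1 - \frac{F}{3}\right) = -5 - \frac{5 F}{3}$)
$\left(286 + 55\right) + \left(J{\left(3 \right)} - \frac{-2 + 15}{-10 - 33}\right) = \left(286 + 55\right) - \left(10 + \frac{-2 + 15}{-10 - 33}\right) = 341 - \left(10 + \frac{13}{-43}\right) = 341 - \left(10 + 13 \left(- \frac{1}{43}\right)\right) = 341 - \frac{417}{43} = \frac{14246}{43}$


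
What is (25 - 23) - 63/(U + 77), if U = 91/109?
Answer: 481/404 ≈ 1.1906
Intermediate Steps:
U = 91/109 (U = 91*(1/109) = 91/109 ≈ 0.83486)
(25 - 23) - 63/(U + 77) = (25 - 23) - 63/(91/109 + 77) = 2 - 63/8484/109 = 2 - 63*109/8484 = 2 - 327/404 = 481/404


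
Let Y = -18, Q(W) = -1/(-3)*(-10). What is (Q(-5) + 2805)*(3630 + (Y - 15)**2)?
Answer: 13221065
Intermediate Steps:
Q(W) = -10/3 (Q(W) = -1*(-1/3)*(-10) = (1/3)*(-10) = -10/3)
(Q(-5) + 2805)*(3630 + (Y - 15)**2) = (-10/3 + 2805)*(3630 + (-18 - 15)**2) = 8405*(3630 + (-33)**2)/3 = 8405*(3630 + 1089)/3 = (8405/3)*4719 = 13221065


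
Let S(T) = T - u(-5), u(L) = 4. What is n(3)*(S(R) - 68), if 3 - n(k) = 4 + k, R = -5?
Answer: 308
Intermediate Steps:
n(k) = -1 - k (n(k) = 3 - (4 + k) = 3 + (-4 - k) = -1 - k)
S(T) = -4 + T (S(T) = T - 1*4 = T - 4 = -4 + T)
n(3)*(S(R) - 68) = (-1 - 1*3)*((-4 - 5) - 68) = (-1 - 3)*(-9 - 68) = -4*(-77) = 308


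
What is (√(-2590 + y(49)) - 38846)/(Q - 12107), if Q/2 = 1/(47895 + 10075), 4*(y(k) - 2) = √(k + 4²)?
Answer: 562975655/175460697 - 28985*√(-10352 + √65)/701842788 ≈ 3.2086 - 0.0042003*I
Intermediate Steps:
y(k) = 2 + √(16 + k)/4 (y(k) = 2 + √(k + 4²)/4 = 2 + √(k + 16)/4 = 2 + √(16 + k)/4)
Q = 1/28985 (Q = 2/(47895 + 10075) = 2/57970 = 2*(1/57970) = 1/28985 ≈ 3.4501e-5)
(√(-2590 + y(49)) - 38846)/(Q - 12107) = (√(-2590 + (2 + √(16 + 49)/4)) - 38846)/(1/28985 - 12107) = (√(-2590 + (2 + √65/4)) - 38846)/(-350921394/28985) = (√(-2588 + √65/4) - 38846)*(-28985/350921394) = (-38846 + √(-2588 + √65/4))*(-28985/350921394) = 562975655/175460697 - 28985*√(-2588 + √65/4)/350921394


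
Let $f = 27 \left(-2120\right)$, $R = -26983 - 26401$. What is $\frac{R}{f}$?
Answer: $\frac{6673}{7155} \approx 0.93263$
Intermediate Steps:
$R = -53384$ ($R = -26983 - 26401 = -53384$)
$f = -57240$
$\frac{R}{f} = - \frac{53384}{-57240} = \left(-53384\right) \left(- \frac{1}{57240}\right) = \frac{6673}{7155}$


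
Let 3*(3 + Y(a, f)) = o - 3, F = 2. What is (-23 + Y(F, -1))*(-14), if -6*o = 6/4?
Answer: 2275/6 ≈ 379.17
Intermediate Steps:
o = -¼ (o = -1/4 = -⅙*3/2 = -¼ ≈ -0.25000)
Y(a, f) = -49/12 (Y(a, f) = -3 + (-¼ - 3)/3 = -3 + (⅓)*(-13/4) = -3 - 13/12 = -49/12)
(-23 + Y(F, -1))*(-14) = (-23 - 49/12)*(-14) = -325/12*(-14) = 2275/6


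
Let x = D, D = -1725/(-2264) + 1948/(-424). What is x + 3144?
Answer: 376794989/119992 ≈ 3140.2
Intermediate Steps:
D = -459859/119992 (D = -1725*(-1/2264) + 1948*(-1/424) = 1725/2264 - 487/106 = -459859/119992 ≈ -3.8324)
x = -459859/119992 ≈ -3.8324
x + 3144 = -459859/119992 + 3144 = 376794989/119992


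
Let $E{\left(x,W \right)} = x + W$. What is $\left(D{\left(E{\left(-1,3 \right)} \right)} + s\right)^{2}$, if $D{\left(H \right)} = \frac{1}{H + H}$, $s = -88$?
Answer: $\frac{123201}{16} \approx 7700.1$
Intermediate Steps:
$E{\left(x,W \right)} = W + x$
$D{\left(H \right)} = \frac{1}{2 H}$
$\left(D{\left(E{\left(-1,3 \right)} \right)} + s\right)^{2} = \left(\frac{1}{2 \left(3 - 1\right)} - 88\right)^{2} = \left(\frac{1}{2 \cdot 2} - 88\right)^{2} = \left(\frac{1}{2} \cdot \frac{1}{2} - 88\right)^{2} = \left(\frac{1}{4} - 88\right)^{2} = \left(- \frac{351}{4}\right)^{2} = \frac{123201}{16}$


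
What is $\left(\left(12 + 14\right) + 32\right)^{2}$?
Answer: $3364$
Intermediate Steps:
$\left(\left(12 + 14\right) + 32\right)^{2} = \left(26 + 32\right)^{2} = 58^{2} = 3364$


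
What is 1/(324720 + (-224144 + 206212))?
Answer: 1/306788 ≈ 3.2596e-6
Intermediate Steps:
1/(324720 + (-224144 + 206212)) = 1/(324720 - 17932) = 1/306788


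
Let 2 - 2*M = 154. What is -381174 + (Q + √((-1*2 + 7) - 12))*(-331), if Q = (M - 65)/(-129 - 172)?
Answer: -114780045/301 - 331*I*√7 ≈ -3.8133e+5 - 875.74*I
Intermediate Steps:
M = -76 (M = 1 - ½*154 = 1 - 77 = -76)
Q = 141/301 (Q = (-76 - 65)/(-129 - 172) = -141/(-301) = -141*(-1/301) = 141/301 ≈ 0.46844)
-381174 + (Q + √((-1*2 + 7) - 12))*(-331) = -381174 + (141/301 + √((-1*2 + 7) - 12))*(-331) = -381174 + (141/301 + √((-2 + 7) - 12))*(-331) = -381174 + (141/301 + √(5 - 12))*(-331) = -381174 + (141/301 + √(-7))*(-331) = -381174 + (141/301 + I*√7)*(-331) = -381174 + (-46671/301 - 331*I*√7) = -114780045/301 - 331*I*√7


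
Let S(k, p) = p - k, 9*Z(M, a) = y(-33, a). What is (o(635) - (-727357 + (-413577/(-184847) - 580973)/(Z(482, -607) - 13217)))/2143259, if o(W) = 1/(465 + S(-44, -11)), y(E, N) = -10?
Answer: 7964802965913087179/23470822714573557102 ≈ 0.33935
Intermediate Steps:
Z(M, a) = -10/9 (Z(M, a) = (⅑)*(-10) = -10/9)
o(W) = 1/498 (o(W) = 1/(465 + (-11 - 1*(-44))) = 1/(465 + (-11 + 44)) = 1/(465 + 33) = 1/498)
(o(635) - (-727357 + (-413577/(-184847) - 580973)/(Z(482, -607) - 13217)))/2143259 = (1/498 - (-727357 + (-413577/(-184847) - 580973)/(-10/9 - 13217)))/2143259 = (1/498 - (-727357 + (-413577*(-1/184847) - 580973)/(-118963/9)))*(1/2143259) = (1/498 - (-727357 + (413577/184847 - 580973)*(-9/118963)))*(1/2143259) = (1/498 - (-727357 - 107390702554/184847*(-9/118963)))*(1/2143259) = (1/498 - (-727357 + 966516322986/21989953661))*(1/2143259) = (1/498 - 1*(-15993580208680991/21989953661))*(1/2143259) = (1/498 + 15993580208680991/21989953661)*(1/2143259) = (7964802965913087179/10950996923178)*(1/2143259) = 7964802965913087179/23470822714573557102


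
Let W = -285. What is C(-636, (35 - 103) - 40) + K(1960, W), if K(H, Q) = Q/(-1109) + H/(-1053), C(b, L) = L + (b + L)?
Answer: -996819539/1167777 ≈ -853.60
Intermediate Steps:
C(b, L) = b + 2*L (C(b, L) = L + (L + b) = b + 2*L)
K(H, Q) = -H/1053 - Q/1109 (K(H, Q) = Q*(-1/1109) + H*(-1/1053) = -Q/1109 - H/1053 = -H/1053 - Q/1109)
C(-636, (35 - 103) - 40) + K(1960, W) = (-636 + 2*((35 - 103) - 40)) + (-1/1053*1960 - 1/1109*(-285)) = (-636 + 2*(-68 - 40)) + (-1960/1053 + 285/1109) = (-636 + 2*(-108)) - 1873535/1167777 = (-636 - 216) - 1873535/1167777 = -852 - 1873535/1167777 = -996819539/1167777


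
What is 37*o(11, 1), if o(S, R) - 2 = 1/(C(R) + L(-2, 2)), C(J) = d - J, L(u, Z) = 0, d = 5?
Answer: 333/4 ≈ 83.250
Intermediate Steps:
C(J) = 5 - J
o(S, R) = 2 + 1/(5 - R) (o(S, R) = 2 + 1/((5 - R) + 0) = 2 + 1/(5 - R))
37*o(11, 1) = 37*((-11 + 2*1)/(-5 + 1)) = 37*((-11 + 2)/(-4)) = 37*(-¼*(-9)) = 37*(9/4) = 333/4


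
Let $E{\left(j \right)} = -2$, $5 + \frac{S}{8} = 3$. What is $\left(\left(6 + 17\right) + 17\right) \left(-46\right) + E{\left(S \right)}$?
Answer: $-1842$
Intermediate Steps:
$S = -16$ ($S = -40 + 8 \cdot 3 = -40 + 24 = -16$)
$\left(\left(6 + 17\right) + 17\right) \left(-46\right) + E{\left(S \right)} = \left(\left(6 + 17\right) + 17\right) \left(-46\right) - 2 = \left(23 + 17\right) \left(-46\right) - 2 = 40 \left(-46\right) - 2 = -1840 - 2 = -1842$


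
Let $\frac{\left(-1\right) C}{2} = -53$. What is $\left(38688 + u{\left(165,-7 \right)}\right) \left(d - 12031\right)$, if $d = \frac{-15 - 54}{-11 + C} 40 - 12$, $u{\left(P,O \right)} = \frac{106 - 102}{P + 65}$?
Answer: $- \frac{1020490664018}{2185} \approx -4.6704 \cdot 10^{8}$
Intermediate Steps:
$C = 106$ ($C = \left(-2\right) \left(-53\right) = 106$)
$u{\left(P,O \right)} = \frac{4}{65 + P}$
$d = - \frac{780}{19}$ ($d = \frac{-15 - 54}{-11 + 106} \cdot 40 - 12 = - \frac{69}{95} \cdot 40 - 12 = \left(-69\right) \frac{1}{95} \cdot 40 - 12 = \left(- \frac{69}{95}\right) 40 - 12 = - \frac{552}{19} - 12 = - \frac{780}{19} \approx -41.053$)
$\left(38688 + u{\left(165,-7 \right)}\right) \left(d - 12031\right) = \left(38688 + \frac{4}{65 + 165}\right) \left(- \frac{780}{19} - 12031\right) = \left(38688 + \frac{4}{230}\right) \left(- \frac{229369}{19}\right) = \left(38688 + 4 \cdot \frac{1}{230}\right) \left(- \frac{229369}{19}\right) = \left(38688 + \frac{2}{115}\right) \left(- \frac{229369}{19}\right) = \frac{4449122}{115} \left(- \frac{229369}{19}\right) = - \frac{1020490664018}{2185}$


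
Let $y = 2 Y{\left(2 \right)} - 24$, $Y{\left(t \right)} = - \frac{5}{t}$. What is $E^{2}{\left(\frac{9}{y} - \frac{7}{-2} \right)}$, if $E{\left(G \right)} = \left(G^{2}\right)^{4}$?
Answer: $\frac{1882554918551203363384131011962890625}{16400152899115243850138976256} \approx 1.1479 \cdot 10^{8}$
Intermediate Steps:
$y = -29$ ($y = 2 \left(- \frac{5}{2}\right) - 24 = -5 - 24 = -29$)
$E{\left(G \right)} = G^{8}$
$E^{2}{\left(\frac{9}{y} - \frac{7}{-2} \right)} = \left(\left(\frac{9}{-29} - \frac{7}{-2}\right)^{8}\right)^{2} = \left(\left(9 \left(- \frac{1}{29}\right) - - \frac{7}{2}\right)^{8}\right)^{2} = \left(\left(- \frac{9}{29} + \frac{7}{2}\right)^{8}\right)^{2} = \left(\left(\frac{185}{58}\right)^{8}\right)^{2} = \left(\frac{1372062286687890625}{128063081718016}\right)^{2} = \frac{1882554918551203363384131011962890625}{16400152899115243850138976256}$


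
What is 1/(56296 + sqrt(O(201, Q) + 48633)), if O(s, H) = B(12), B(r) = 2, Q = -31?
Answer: 56296/3169190981 - sqrt(48635)/3169190981 ≈ 1.7694e-5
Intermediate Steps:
O(s, H) = 2
1/(56296 + sqrt(O(201, Q) + 48633)) = 1/(56296 + sqrt(2 + 48633)) = 1/(56296 + sqrt(48635))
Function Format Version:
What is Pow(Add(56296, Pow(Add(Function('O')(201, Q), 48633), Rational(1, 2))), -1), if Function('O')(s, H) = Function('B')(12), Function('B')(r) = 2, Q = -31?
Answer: Add(Rational(56296, 3169190981), Mul(Rational(-1, 3169190981), Pow(48635, Rational(1, 2)))) ≈ 1.7694e-5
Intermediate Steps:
Function('O')(s, H) = 2
Pow(Add(56296, Pow(Add(Function('O')(201, Q), 48633), Rational(1, 2))), -1) = Pow(Add(56296, Pow(Add(2, 48633), Rational(1, 2))), -1) = Pow(Add(56296, Pow(48635, Rational(1, 2))), -1)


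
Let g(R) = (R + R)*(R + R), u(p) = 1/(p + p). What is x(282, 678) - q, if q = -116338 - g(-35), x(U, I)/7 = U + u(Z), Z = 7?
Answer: 246425/2 ≈ 1.2321e+5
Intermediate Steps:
u(p) = 1/(2*p)
x(U, I) = ½ + 7*U (x(U, I) = 7*(U + (½)/7) = 7*(U + (½)*(⅐)) = 7*(U + 1/14) = 7*(1/14 + U) = ½ + 7*U)
g(R) = 4*R² (g(R) = (2*R)*(2*R) = 4*R²)
q = -121238 (q = -116338 - 4*(-35)² = -116338 - 4*1225 = -116338 - 1*4900 = -116338 - 4900 = -121238)
x(282, 678) - q = (½ + 7*282) - 1*(-121238) = (½ + 1974) + 121238 = 3949/2 + 121238 = 246425/2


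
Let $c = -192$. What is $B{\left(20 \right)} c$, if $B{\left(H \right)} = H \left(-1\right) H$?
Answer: $76800$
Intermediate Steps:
$B{\left(H \right)} = - H^{2}$ ($B{\left(H \right)} = - H H = - H^{2}$)
$B{\left(20 \right)} c = - 20^{2} \left(-192\right) = \left(-1\right) 400 \left(-192\right) = \left(-400\right) \left(-192\right) = 76800$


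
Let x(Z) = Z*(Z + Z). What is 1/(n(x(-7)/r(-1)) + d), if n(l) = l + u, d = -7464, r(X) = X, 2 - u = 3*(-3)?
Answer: -1/7551 ≈ -0.00013243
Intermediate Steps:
u = 11 (u = 2 - 3*(-3) = 2 - 1*(-9) = 2 + 9 = 11)
x(Z) = 2*Z² (x(Z) = Z*(2*Z) = 2*Z²)
n(l) = 11 + l (n(l) = l + 11 = 11 + l)
1/(n(x(-7)/r(-1)) + d) = 1/((11 + (2*(-7)²)/(-1)) - 7464) = 1/((11 + (2*49)*(-1)) - 7464) = 1/((11 + 98*(-1)) - 7464) = 1/((11 - 98) - 7464) = 1/(-87 - 7464) = 1/(-7551) = -1/7551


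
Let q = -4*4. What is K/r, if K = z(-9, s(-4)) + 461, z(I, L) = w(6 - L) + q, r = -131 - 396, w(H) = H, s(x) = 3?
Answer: -448/527 ≈ -0.85009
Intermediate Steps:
q = -16
r = -527
z(I, L) = -10 - L (z(I, L) = (6 - L) - 16 = -10 - L)
K = 448 (K = (-10 - 1*3) + 461 = (-10 - 3) + 461 = -13 + 461 = 448)
K/r = 448/(-527) = 448*(-1/527) = -448/527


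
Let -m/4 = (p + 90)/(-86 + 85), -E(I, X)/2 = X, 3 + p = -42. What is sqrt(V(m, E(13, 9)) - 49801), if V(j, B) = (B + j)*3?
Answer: I*sqrt(49315) ≈ 222.07*I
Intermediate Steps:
p = -45 (p = -3 - 42 = -45)
E(I, X) = -2*X
m = 180 (m = -4*(-45 + 90)/(-86 + 85) = -180/(-1) = -180*(-1) = -4*(-45) = 180)
V(j, B) = 3*B + 3*j
sqrt(V(m, E(13, 9)) - 49801) = sqrt((3*(-2*9) + 3*180) - 49801) = sqrt((3*(-18) + 540) - 49801) = sqrt((-54 + 540) - 49801) = sqrt(486 - 49801) = sqrt(-49315) = I*sqrt(49315)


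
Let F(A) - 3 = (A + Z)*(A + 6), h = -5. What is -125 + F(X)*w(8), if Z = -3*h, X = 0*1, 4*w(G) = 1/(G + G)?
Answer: -7907/64 ≈ -123.55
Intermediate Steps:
w(G) = 1/(8*G) (w(G) = 1/(4*(G + G)) = 1/(4*((2*G))) = (1/(2*G))/4 = 1/(8*G))
X = 0
Z = 15 (Z = -3*(-5) = 15)
F(A) = 3 + (6 + A)*(15 + A) (F(A) = 3 + (A + 15)*(A + 6) = 3 + (15 + A)*(6 + A) = 3 + (6 + A)*(15 + A))
-125 + F(X)*w(8) = -125 + (93 + 0**2 + 21*0)*((1/8)/8) = -125 + (93 + 0 + 0)*((1/8)*(1/8)) = -125 + 93*(1/64) = -125 + 93/64 = -7907/64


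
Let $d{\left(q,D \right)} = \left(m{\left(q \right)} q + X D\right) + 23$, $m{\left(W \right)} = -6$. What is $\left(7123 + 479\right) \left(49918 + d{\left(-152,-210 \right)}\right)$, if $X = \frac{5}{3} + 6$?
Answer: $374345286$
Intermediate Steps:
$X = \frac{23}{3}$ ($X = 5 \cdot \frac{1}{3} + 6 = \frac{5}{3} + 6 = \frac{23}{3} \approx 7.6667$)
$d{\left(q,D \right)} = 23 - 6 q + \frac{23 D}{3}$ ($d{\left(q,D \right)} = \left(- 6 q + \frac{23 D}{3}\right) + 23 = 23 - 6 q + \frac{23 D}{3}$)
$\left(7123 + 479\right) \left(49918 + d{\left(-152,-210 \right)}\right) = \left(7123 + 479\right) \left(49918 + \left(23 - -912 + \frac{23}{3} \left(-210\right)\right)\right) = 7602 \left(49918 + \left(23 + 912 - 1610\right)\right) = 7602 \left(49918 - 675\right) = 7602 \cdot 49243 = 374345286$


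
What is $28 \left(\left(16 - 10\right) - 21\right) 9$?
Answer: $-3780$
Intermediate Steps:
$28 \left(\left(16 - 10\right) - 21\right) 9 = 28 \left(6 - 21\right) 9 = 28 \left(-15\right) 9 = \left(-420\right) 9 = -3780$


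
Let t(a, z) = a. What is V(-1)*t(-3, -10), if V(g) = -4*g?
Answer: -12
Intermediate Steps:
V(-1)*t(-3, -10) = -4*(-1)*(-3) = 4*(-3) = -12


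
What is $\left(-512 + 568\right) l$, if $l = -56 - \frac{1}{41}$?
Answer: $- \frac{128632}{41} \approx -3137.4$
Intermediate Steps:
$l = - \frac{2297}{41}$ ($l = -56 - \frac{1}{41} = - \frac{2297}{41} \approx -56.024$)
$\left(-512 + 568\right) l = \left(-512 + 568\right) \left(- \frac{2297}{41}\right) = 56 \left(- \frac{2297}{41}\right) = - \frac{128632}{41}$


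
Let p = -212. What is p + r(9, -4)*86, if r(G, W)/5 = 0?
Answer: -212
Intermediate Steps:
r(G, W) = 0 (r(G, W) = 5*0 = 0)
p + r(9, -4)*86 = -212 + 0*86 = -212 + 0 = -212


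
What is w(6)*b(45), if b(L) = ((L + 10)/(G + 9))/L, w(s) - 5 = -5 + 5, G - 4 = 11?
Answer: 55/216 ≈ 0.25463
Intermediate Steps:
G = 15 (G = 4 + 11 = 15)
w(s) = 5 (w(s) = 5 + (-5 + 5) = 5 + 0 = 5)
b(L) = (5/12 + L/24)/L (b(L) = ((L + 10)/(15 + 9))/L = ((10 + L)/24)/L = ((10 + L)*(1/24))/L = (5/12 + L/24)/L)
w(6)*b(45) = 5*((1/24)*(10 + 45)/45) = 5*((1/24)*(1/45)*55) = 5*(11/216) = 55/216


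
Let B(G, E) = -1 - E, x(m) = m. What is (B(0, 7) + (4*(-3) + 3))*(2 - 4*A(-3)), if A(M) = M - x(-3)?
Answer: -34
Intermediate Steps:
A(M) = 3 + M (A(M) = M - 1*(-3) = M + 3 = 3 + M)
(B(0, 7) + (4*(-3) + 3))*(2 - 4*A(-3)) = ((-1 - 1*7) + (4*(-3) + 3))*(2 - 4*(3 - 3)) = ((-1 - 7) + (-12 + 3))*(2 - 4*0) = (-8 - 9)*(2 + 0) = -17*2 = -34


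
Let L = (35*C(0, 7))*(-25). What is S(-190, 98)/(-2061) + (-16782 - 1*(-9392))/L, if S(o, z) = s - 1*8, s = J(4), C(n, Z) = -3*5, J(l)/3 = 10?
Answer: -1034636/1803375 ≈ -0.57372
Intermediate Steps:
J(l) = 30 (J(l) = 3*10 = 30)
C(n, Z) = -15
s = 30
L = 13125 (L = (35*(-15))*(-25) = -525*(-25) = 13125)
S(o, z) = 22 (S(o, z) = 30 - 1*8 = 30 - 8 = 22)
S(-190, 98)/(-2061) + (-16782 - 1*(-9392))/L = 22/(-2061) + (-16782 - 1*(-9392))/13125 = 22*(-1/2061) + (-16782 + 9392)*(1/13125) = -22/2061 - 7390*1/13125 = -22/2061 - 1478/2625 = -1034636/1803375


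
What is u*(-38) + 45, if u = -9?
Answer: 387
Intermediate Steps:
u*(-38) + 45 = -9*(-38) + 45 = 342 + 45 = 387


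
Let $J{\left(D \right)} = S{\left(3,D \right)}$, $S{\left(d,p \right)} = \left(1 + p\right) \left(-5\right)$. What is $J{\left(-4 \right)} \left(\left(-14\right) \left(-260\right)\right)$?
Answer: $54600$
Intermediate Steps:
$S{\left(d,p \right)} = -5 - 5 p$
$J{\left(D \right)} = -5 - 5 D$
$J{\left(-4 \right)} \left(\left(-14\right) \left(-260\right)\right) = \left(-5 - -20\right) \left(\left(-14\right) \left(-260\right)\right) = \left(-5 + 20\right) 3640 = 15 \cdot 3640 = 54600$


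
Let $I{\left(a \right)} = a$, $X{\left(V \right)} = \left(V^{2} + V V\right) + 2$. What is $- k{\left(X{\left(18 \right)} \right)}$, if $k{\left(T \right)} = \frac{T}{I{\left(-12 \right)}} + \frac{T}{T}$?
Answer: $\frac{319}{6} \approx 53.167$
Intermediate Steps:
$X{\left(V \right)} = 2 + 2 V^{2}$ ($X{\left(V \right)} = \left(V^{2} + V^{2}\right) + 2 = 2 V^{2} + 2 = 2 + 2 V^{2}$)
$k{\left(T \right)} = 1 - \frac{T}{12}$ ($k{\left(T \right)} = \frac{T}{-12} + \frac{T}{T} = T \left(- \frac{1}{12}\right) + 1 = - \frac{T}{12} + 1 = 1 - \frac{T}{12}$)
$- k{\left(X{\left(18 \right)} \right)} = - (1 - \frac{2 + 2 \cdot 18^{2}}{12}) = - (1 - \frac{2 + 2 \cdot 324}{12}) = - (1 - \frac{2 + 648}{12}) = - (1 - \frac{325}{6}) = \left(-1\right) \left(- \frac{319}{6}\right) = \frac{319}{6}$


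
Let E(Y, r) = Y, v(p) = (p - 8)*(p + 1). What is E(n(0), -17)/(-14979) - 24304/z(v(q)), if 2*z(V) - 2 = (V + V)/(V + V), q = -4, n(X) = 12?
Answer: -242699756/14979 ≈ -16203.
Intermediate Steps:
v(p) = (1 + p)*(-8 + p) (v(p) = (-8 + p)*(1 + p) = (1 + p)*(-8 + p))
z(V) = 3/2 (z(V) = 1 + ((V + V)/(V + V))/2 = 1 + ((2*V)/((2*V)))/2 = 1 + ((2*V)*(1/(2*V)))/2 = 1 + (1/2)*1 = 1 + 1/2 = 3/2)
E(n(0), -17)/(-14979) - 24304/z(v(q)) = 12/(-14979) - 24304/3/2 = 12*(-1/14979) - 24304*2/3 = -4/4993 - 48608/3 = -242699756/14979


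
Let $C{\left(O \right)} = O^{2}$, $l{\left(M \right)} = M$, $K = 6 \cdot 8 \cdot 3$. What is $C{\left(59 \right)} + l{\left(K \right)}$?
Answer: $3625$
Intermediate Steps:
$K = 144$ ($K = 48 \cdot 3 = 144$)
$C{\left(59 \right)} + l{\left(K \right)} = 59^{2} + 144 = 3481 + 144 = 3625$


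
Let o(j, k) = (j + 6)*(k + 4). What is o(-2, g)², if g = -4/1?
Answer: 0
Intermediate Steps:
g = -4 (g = -4*1 = -4)
o(j, k) = (4 + k)*(6 + j) (o(j, k) = (6 + j)*(4 + k) = (4 + k)*(6 + j))
o(-2, g)² = (24 + 4*(-2) + 6*(-4) - 2*(-4))² = (24 - 8 - 24 + 8)² = 0² = 0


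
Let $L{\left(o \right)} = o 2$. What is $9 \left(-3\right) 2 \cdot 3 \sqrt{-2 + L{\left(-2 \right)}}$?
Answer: $- 162 i \sqrt{6} \approx - 396.82 i$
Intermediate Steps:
$L{\left(o \right)} = 2 o$
$9 \left(-3\right) 2 \cdot 3 \sqrt{-2 + L{\left(-2 \right)}} = 9 \left(-3\right) 2 \cdot 3 \sqrt{-2 + 2 \left(-2\right)} = 9 \left(-6\right) 3 \sqrt{-2 - 4} = 9 \left(- 18 \sqrt{-6}\right) = 9 \left(- 18 i \sqrt{6}\right) = - 162 i \sqrt{6}$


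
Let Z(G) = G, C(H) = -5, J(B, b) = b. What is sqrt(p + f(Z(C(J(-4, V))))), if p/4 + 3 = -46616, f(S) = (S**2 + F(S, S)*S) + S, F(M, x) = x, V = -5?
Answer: I*sqrt(186431) ≈ 431.78*I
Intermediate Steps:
f(S) = S + 2*S**2 (f(S) = (S**2 + S*S) + S = (S**2 + S**2) + S = 2*S**2 + S = S + 2*S**2)
p = -186476 (p = -12 + 4*(-46616) = -12 - 186464 = -186476)
sqrt(p + f(Z(C(J(-4, V))))) = sqrt(-186476 - 5*(1 + 2*(-5))) = sqrt(-186476 - 5*(1 - 10)) = sqrt(-186476 - 5*(-9)) = sqrt(-186476 + 45) = sqrt(-186431) = I*sqrt(186431)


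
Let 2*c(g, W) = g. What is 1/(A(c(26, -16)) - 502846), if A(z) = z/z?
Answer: -1/502845 ≈ -1.9887e-6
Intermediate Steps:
c(g, W) = g/2
A(z) = 1
1/(A(c(26, -16)) - 502846) = 1/(1 - 502846) = 1/(-502845) = -1/502845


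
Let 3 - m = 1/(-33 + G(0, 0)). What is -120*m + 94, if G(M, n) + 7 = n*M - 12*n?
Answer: -269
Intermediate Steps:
G(M, n) = -7 - 12*n + M*n (G(M, n) = -7 + (n*M - 12*n) = -7 + (M*n - 12*n) = -7 + (-12*n + M*n) = -7 - 12*n + M*n)
m = 121/40 (m = 3 - 1/(-33 + (-7 - 12*0 + 0*0)) = 3 - 1/(-33 + (-7 + 0 + 0)) = 3 - 1/(-33 - 7) = 3 - 1/(-40) = 3 - 1*(-1/40) = 3 + 1/40 = 121/40 ≈ 3.0250)
-120*m + 94 = -120*121/40 + 94 = -363 + 94 = -269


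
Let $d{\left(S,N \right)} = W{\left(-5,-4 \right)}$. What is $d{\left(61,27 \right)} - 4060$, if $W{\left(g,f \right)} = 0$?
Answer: $-4060$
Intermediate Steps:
$d{\left(S,N \right)} = 0$
$d{\left(61,27 \right)} - 4060 = 0 - 4060 = -4060$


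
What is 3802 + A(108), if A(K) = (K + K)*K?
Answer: 27130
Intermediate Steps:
A(K) = 2*K² (A(K) = (2*K)*K = 2*K²)
3802 + A(108) = 3802 + 2*108² = 3802 + 2*11664 = 3802 + 23328 = 27130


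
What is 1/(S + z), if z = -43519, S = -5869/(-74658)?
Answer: -74658/3249035633 ≈ -2.2979e-5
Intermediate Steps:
S = 5869/74658 (S = -5869*(-1/74658) = 5869/74658 ≈ 0.078612)
1/(S + z) = 1/(5869/74658 - 43519) = 1/(-3249035633/74658) = -74658/3249035633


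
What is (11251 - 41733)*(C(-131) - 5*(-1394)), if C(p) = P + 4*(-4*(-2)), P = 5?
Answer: -213587374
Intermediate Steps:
C(p) = 37 (C(p) = 5 + 4*(-4*(-2)) = 5 + 4*8 = 5 + 32 = 37)
(11251 - 41733)*(C(-131) - 5*(-1394)) = (11251 - 41733)*(37 - 5*(-1394)) = -30482*(37 + 6970) = -30482*7007 = -213587374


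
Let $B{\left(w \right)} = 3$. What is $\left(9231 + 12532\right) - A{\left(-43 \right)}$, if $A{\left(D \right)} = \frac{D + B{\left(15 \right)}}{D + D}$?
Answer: $\frac{935789}{43} \approx 21763.0$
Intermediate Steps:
$A{\left(D \right)} = \frac{3 + D}{2 D}$ ($A{\left(D \right)} = \frac{D + 3}{D + D} = \frac{3 + D}{2 D}$)
$\left(9231 + 12532\right) - A{\left(-43 \right)} = \left(9231 + 12532\right) - \frac{3 - 43}{2 \left(-43\right)} = 21763 - \frac{1}{2} \left(- \frac{1}{43}\right) \left(-40\right) = 21763 - \frac{20}{43} = \frac{935789}{43}$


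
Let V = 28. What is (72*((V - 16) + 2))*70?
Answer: 70560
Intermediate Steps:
(72*((V - 16) + 2))*70 = (72*((28 - 16) + 2))*70 = (72*(12 + 2))*70 = (72*14)*70 = 1008*70 = 70560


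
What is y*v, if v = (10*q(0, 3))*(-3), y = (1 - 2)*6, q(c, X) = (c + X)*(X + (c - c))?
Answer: 1620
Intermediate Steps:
q(c, X) = X*(X + c) (q(c, X) = (X + c)*(X + 0) = (X + c)*X = X*(X + c))
y = -6 (y = -1*6 = -6)
v = -270 (v = (10*(3*(3 + 0)))*(-3) = (10*(3*3))*(-3) = (10*9)*(-3) = 90*(-3) = -270)
y*v = -6*(-270) = 1620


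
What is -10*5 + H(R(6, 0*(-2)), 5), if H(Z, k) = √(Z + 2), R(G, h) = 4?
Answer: -50 + √6 ≈ -47.551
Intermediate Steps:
H(Z, k) = √(2 + Z)
-10*5 + H(R(6, 0*(-2)), 5) = -10*5 + √(2 + 4) = -50 + √6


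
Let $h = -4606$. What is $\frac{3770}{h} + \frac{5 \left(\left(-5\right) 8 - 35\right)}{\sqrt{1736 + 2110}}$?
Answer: $- \frac{1885}{2303} - \frac{125 \sqrt{3846}}{1282} \approx -6.8653$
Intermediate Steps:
$\frac{3770}{h} + \frac{5 \left(\left(-5\right) 8 - 35\right)}{\sqrt{1736 + 2110}} = \frac{3770}{-4606} + \frac{5 \left(\left(-5\right) 8 - 35\right)}{\sqrt{1736 + 2110}} = 3770 \left(- \frac{1}{4606}\right) + \frac{5 \left(-40 - 35\right)}{\sqrt{3846}} = - \frac{1885}{2303} + 5 \left(-75\right) \frac{\sqrt{3846}}{3846} = - \frac{1885}{2303} - 375 \frac{\sqrt{3846}}{3846} = - \frac{1885}{2303} - \frac{125 \sqrt{3846}}{1282}$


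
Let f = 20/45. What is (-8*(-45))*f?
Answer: 160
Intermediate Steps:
f = 4/9 (f = 20*(1/45) = 4/9 ≈ 0.44444)
(-8*(-45))*f = -8*(-45)*(4/9) = 360*(4/9) = 160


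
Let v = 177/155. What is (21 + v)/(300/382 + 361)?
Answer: 655512/10710655 ≈ 0.061202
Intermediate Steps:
v = 177/155 (v = 177*(1/155) = 177/155 ≈ 1.1419)
(21 + v)/(300/382 + 361) = (21 + 177/155)/(300/382 + 361) = 3432/(155*(300*(1/382) + 361)) = 3432/(155*(150/191 + 361)) = 3432/(155*(69101/191)) = (3432/155)*(191/69101) = 655512/10710655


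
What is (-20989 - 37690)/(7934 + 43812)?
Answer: -58679/51746 ≈ -1.1340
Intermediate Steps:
(-20989 - 37690)/(7934 + 43812) = -58679/51746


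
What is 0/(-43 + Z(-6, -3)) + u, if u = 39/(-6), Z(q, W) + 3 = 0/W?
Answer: -13/2 ≈ -6.5000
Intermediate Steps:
Z(q, W) = -3 (Z(q, W) = -3 + 0/W = -3 + 0 = -3)
u = -13/2 (u = 39*(-⅙) = -13/2 ≈ -6.5000)
0/(-43 + Z(-6, -3)) + u = 0/(-43 - 3) - 13/2 = 0/(-46) - 13/2 = 0*(-1/46) - 13/2 = 0 - 13/2 = -13/2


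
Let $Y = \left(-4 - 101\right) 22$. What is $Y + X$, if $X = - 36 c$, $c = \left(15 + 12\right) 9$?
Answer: $-11058$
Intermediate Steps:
$c = 243$ ($c = 27 \cdot 9 = 243$)
$Y = -2310$ ($Y = \left(-105\right) 22 = -2310$)
$X = -8748$ ($X = \left(-36\right) 243 = -8748$)
$Y + X = -2310 - 8748 = -11058$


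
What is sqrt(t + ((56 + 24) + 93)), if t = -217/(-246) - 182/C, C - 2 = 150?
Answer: sqrt(3772518609)/4674 ≈ 13.141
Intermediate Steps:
C = 152 (C = 2 + 150 = 152)
t = -2947/9348 (t = -217/(-246) - 182/152 = -217*(-1/246) - 182*1/152 = 217/246 - 91/76 = -2947/9348 ≈ -0.31525)
sqrt(t + ((56 + 24) + 93)) = sqrt(-2947/9348 + ((56 + 24) + 93)) = sqrt(-2947/9348 + (80 + 93)) = sqrt(-2947/9348 + 173) = sqrt(1614257/9348) = sqrt(3772518609)/4674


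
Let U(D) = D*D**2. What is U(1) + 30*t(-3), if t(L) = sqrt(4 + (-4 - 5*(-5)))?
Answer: 151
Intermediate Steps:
t(L) = 5 (t(L) = sqrt(4 + (-4 + 25)) = sqrt(4 + 21) = sqrt(25) = 5)
U(D) = D**3
U(1) + 30*t(-3) = 1**3 + 30*5 = 1 + 150 = 151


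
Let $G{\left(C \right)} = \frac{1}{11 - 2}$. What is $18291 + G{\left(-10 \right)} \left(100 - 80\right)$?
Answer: $\frac{164639}{9} \approx 18293.0$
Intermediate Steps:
$G{\left(C \right)} = \frac{1}{9}$
$18291 + G{\left(-10 \right)} \left(100 - 80\right) = 18291 + \frac{100 - 80}{9} = 18291 + \frac{1}{9} \cdot 20 = 18291 + \frac{20}{9} = \frac{164639}{9}$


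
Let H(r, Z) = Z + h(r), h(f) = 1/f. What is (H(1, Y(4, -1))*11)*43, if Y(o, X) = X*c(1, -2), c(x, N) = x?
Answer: 0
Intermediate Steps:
h(f) = 1/f
Y(o, X) = X (Y(o, X) = X*1 = X)
H(r, Z) = Z + 1/r
(H(1, Y(4, -1))*11)*43 = ((-1 + 1/1)*11)*43 = ((-1 + 1)*11)*43 = (0*11)*43 = 0*43 = 0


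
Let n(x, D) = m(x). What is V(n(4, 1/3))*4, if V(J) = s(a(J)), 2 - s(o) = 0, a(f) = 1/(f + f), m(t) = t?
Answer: 8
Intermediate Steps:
a(f) = 1/(2*f)
s(o) = 2 (s(o) = 2 - 1*0 = 2 + 0 = 2)
n(x, D) = x
V(J) = 2
V(n(4, 1/3))*4 = 2*4 = 8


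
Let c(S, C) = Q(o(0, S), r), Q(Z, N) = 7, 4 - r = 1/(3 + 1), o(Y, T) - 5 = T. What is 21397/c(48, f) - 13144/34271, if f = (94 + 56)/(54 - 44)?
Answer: 733204579/239897 ≈ 3056.3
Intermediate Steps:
o(Y, T) = 5 + T
f = 15 (f = 150/10 = 150*(⅒) = 15)
r = 15/4 (r = 4 - 1/(3 + 1) = 4 - 1/4 = 4 - 1*¼ = 4 - ¼ = 15/4 ≈ 3.7500)
c(S, C) = 7
21397/c(48, f) - 13144/34271 = 21397/7 - 13144/34271 = 733204579/239897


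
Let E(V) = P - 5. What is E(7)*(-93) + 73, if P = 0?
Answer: 538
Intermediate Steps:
E(V) = -5 (E(V) = 0 - 5 = -5)
E(7)*(-93) + 73 = -5*(-93) + 73 = 465 + 73 = 538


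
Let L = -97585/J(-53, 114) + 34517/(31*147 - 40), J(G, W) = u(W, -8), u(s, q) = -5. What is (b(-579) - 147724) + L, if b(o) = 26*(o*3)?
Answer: -783073256/4517 ≈ -1.7336e+5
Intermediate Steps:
J(G, W) = -5
b(o) = 78*o (b(o) = 26*(3*o) = 78*o)
L = 88192806/4517 (L = -97585/(-5) + 34517/(31*147 - 40) = -97585*(-⅕) + 34517/(4557 - 40) = 19517 + 34517/4517 = 88192806/4517 ≈ 19525.)
(b(-579) - 147724) + L = (78*(-579) - 147724) + 88192806/4517 = (-45162 - 147724) + 88192806/4517 = -192886 + 88192806/4517 = -783073256/4517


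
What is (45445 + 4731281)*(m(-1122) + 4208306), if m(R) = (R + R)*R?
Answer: 32128612553724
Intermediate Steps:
m(R) = 2*R**2 (m(R) = (2*R)*R = 2*R**2)
(45445 + 4731281)*(m(-1122) + 4208306) = (45445 + 4731281)*(2*(-1122)**2 + 4208306) = 4776726*(2*1258884 + 4208306) = 4776726*(2517768 + 4208306) = 4776726*6726074 = 32128612553724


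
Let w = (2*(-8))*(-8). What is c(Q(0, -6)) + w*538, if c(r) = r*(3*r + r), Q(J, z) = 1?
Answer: 68868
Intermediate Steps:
c(r) = 4*r² (c(r) = r*(4*r) = 4*r²)
w = 128 (w = -16*(-8) = 128)
c(Q(0, -6)) + w*538 = 4*1² + 128*538 = 4*1 + 68864 = 4 + 68864 = 68868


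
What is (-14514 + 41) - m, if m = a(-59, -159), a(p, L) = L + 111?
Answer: -14425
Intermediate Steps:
a(p, L) = 111 + L
m = -48 (m = 111 - 159 = -48)
(-14514 + 41) - m = (-14514 + 41) - 1*(-48) = -14473 + 48 = -14425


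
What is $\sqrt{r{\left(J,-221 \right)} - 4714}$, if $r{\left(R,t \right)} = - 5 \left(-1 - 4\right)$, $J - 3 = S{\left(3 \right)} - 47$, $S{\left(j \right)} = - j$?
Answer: $3 i \sqrt{521} \approx 68.476 i$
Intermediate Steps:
$J = -47$ ($J = 3 - 50 = -47$)
$r{\left(R,t \right)} = 25$ ($r{\left(R,t \right)} = - 5 \left(-1 - 4\right) = \left(-5\right) \left(-5\right) = 25$)
$\sqrt{r{\left(J,-221 \right)} - 4714} = \sqrt{25 - 4714} = \sqrt{-4689} = 3 i \sqrt{521}$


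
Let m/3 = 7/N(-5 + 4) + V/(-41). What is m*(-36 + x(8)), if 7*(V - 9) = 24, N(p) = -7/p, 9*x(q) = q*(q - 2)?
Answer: -18400/287 ≈ -64.111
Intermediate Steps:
x(q) = q*(-2 + q)/9 (x(q) = (q*(q - 2))/9 = (q*(-2 + q))/9 = q*(-2 + q)/9)
V = 87/7 (V = 9 + (⅐)*24 = 9 + 24/7 = 87/7 ≈ 12.429)
m = 600/287 (m = 3*(7/((-7/(-5 + 4))) + (87/7)/(-41)) = 3*(7/((-7/(-1))) + (87/7)*(-1/41)) = 3*(7/((-7*(-1))) - 87/287) = 3*(7/7 - 87/287) = 3*(7*(⅐) - 87/287) = 3*(1 - 87/287) = 3*(200/287) = 600/287 ≈ 2.0906)
m*(-36 + x(8)) = 600*(-36 + (⅑)*8*(-2 + 8))/287 = 600*(-36 + (⅑)*8*6)/287 = 600*(-36 + 16/3)/287 = (600/287)*(-92/3) = -18400/287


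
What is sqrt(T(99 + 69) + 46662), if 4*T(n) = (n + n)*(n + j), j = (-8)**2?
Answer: 105*sqrt(6) ≈ 257.20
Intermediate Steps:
j = 64
T(n) = n*(64 + n)/2 (T(n) = ((n + n)*(n + 64))/4 = ((2*n)*(64 + n))/4 = (2*n*(64 + n))/4 = n*(64 + n)/2)
sqrt(T(99 + 69) + 46662) = sqrt((99 + 69)*(64 + (99 + 69))/2 + 46662) = sqrt((1/2)*168*(64 + 168) + 46662) = sqrt((1/2)*168*232 + 46662) = sqrt(19488 + 46662) = sqrt(66150) = 105*sqrt(6)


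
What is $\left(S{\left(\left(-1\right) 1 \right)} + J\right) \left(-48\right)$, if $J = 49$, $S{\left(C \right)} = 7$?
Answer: $-2688$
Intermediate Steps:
$\left(S{\left(\left(-1\right) 1 \right)} + J\right) \left(-48\right) = \left(7 + 49\right) \left(-48\right) = 56 \left(-48\right) = -2688$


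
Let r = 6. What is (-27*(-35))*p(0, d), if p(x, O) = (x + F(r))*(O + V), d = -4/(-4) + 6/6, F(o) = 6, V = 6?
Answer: 45360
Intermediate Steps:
d = 2 (d = -4*(-¼) + 6*(⅙) = 1 + 1 = 2)
p(x, O) = (6 + O)*(6 + x) (p(x, O) = (x + 6)*(O + 6) = (6 + x)*(6 + O) = (6 + O)*(6 + x))
(-27*(-35))*p(0, d) = (-27*(-35))*(36 + 6*2 + 6*0 + 2*0) = 945*(36 + 12 + 0 + 0) = 945*48 = 45360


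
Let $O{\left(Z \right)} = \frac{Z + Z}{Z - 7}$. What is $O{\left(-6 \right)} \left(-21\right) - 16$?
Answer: $- \frac{460}{13} \approx -35.385$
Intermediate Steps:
$O{\left(Z \right)} = \frac{2 Z}{-7 + Z}$
$O{\left(-6 \right)} \left(-21\right) - 16 = 2 \left(-6\right) \frac{1}{-7 - 6} \left(-21\right) - 16 = 2 \left(-6\right) \frac{1}{-13} \left(-21\right) - 16 = 2 \left(-6\right) \left(- \frac{1}{13}\right) \left(-21\right) - 16 = \frac{12}{13} \left(-21\right) - 16 = - \frac{252}{13} - 16 = - \frac{460}{13}$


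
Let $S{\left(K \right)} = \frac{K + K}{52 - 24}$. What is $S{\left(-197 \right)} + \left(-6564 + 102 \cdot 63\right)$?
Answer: $- \frac{2129}{14} \approx -152.07$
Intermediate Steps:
$S{\left(K \right)} = \frac{K}{14}$ ($S{\left(K \right)} = \frac{2 K}{28} = 2 K \frac{1}{28} = \frac{K}{14}$)
$S{\left(-197 \right)} + \left(-6564 + 102 \cdot 63\right) = \frac{1}{14} \left(-197\right) + \left(-6564 + 102 \cdot 63\right) = - \frac{197}{14} + \left(-6564 + 6426\right) = - \frac{197}{14} - 138 = - \frac{2129}{14}$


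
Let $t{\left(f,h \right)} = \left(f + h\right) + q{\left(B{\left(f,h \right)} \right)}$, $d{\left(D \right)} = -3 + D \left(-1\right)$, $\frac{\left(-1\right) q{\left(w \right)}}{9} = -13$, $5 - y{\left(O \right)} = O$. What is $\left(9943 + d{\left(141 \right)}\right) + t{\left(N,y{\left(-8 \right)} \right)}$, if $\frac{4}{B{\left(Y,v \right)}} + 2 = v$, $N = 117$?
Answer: $10046$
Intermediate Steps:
$B{\left(Y,v \right)} = \frac{4}{-2 + v}$
$y{\left(O \right)} = 5 - O$
$q{\left(w \right)} = 117$ ($q{\left(w \right)} = \left(-9\right) \left(-13\right) = 117$)
$d{\left(D \right)} = -3 - D$
$t{\left(f,h \right)} = 117 + f + h$ ($t{\left(f,h \right)} = \left(f + h\right) + 117 = 117 + f + h$)
$\left(9943 + d{\left(141 \right)}\right) + t{\left(N,y{\left(-8 \right)} \right)} = \left(9943 - 144\right) + \left(117 + 117 + \left(5 - -8\right)\right) = \left(9943 - 144\right) + \left(117 + 117 + \left(5 + 8\right)\right) = \left(9943 - 144\right) + \left(117 + 117 + 13\right) = 9799 + 247 = 10046$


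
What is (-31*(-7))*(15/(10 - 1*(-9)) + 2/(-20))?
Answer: 28427/190 ≈ 149.62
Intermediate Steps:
(-31*(-7))*(15/(10 - 1*(-9)) + 2/(-20)) = 217*(15/(10 + 9) + 2*(-1/20)) = 217*(15/19 - 1/10) = 217*(131/190) = 28427/190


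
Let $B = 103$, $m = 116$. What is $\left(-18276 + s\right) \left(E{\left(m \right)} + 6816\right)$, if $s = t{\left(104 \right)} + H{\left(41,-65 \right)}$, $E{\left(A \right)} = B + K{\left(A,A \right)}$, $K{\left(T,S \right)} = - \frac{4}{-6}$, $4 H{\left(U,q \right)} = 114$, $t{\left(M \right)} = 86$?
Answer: $- \frac{754029157}{6} \approx -1.2567 \cdot 10^{8}$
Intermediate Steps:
$H{\left(U,q \right)} = \frac{57}{2}$ ($H{\left(U,q \right)} = \frac{1}{4} \cdot 114 = \frac{57}{2}$)
$K{\left(T,S \right)} = \frac{2}{3}$ ($K{\left(T,S \right)} = \left(-4\right) \left(- \frac{1}{6}\right) = \frac{2}{3}$)
$E{\left(A \right)} = \frac{311}{3}$ ($E{\left(A \right)} = 103 + \frac{2}{3} = \frac{311}{3}$)
$s = \frac{229}{2}$ ($s = 86 + \frac{57}{2} = \frac{229}{2} \approx 114.5$)
$\left(-18276 + s\right) \left(E{\left(m \right)} + 6816\right) = \left(-18276 + \frac{229}{2}\right) \left(\frac{311}{3} + 6816\right) = \left(- \frac{36323}{2}\right) \frac{20759}{3} = - \frac{754029157}{6}$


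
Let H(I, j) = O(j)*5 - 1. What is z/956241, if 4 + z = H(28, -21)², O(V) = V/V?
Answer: 4/318747 ≈ 1.2549e-5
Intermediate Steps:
O(V) = 1
H(I, j) = 4 (H(I, j) = 1*5 - 1 = 5 - 1 = 4)
z = 12 (z = -4 + 4² = -4 + 16 = 12)
z/956241 = 12/956241 = 12*(1/956241) = 4/318747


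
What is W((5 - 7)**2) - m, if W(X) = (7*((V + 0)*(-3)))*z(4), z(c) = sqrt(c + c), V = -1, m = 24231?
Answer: -24231 + 42*sqrt(2) ≈ -24172.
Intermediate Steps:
z(c) = sqrt(2)*sqrt(c) (z(c) = sqrt(2*c) = sqrt(2)*sqrt(c))
W(X) = 42*sqrt(2) (W(X) = (7*((-1 + 0)*(-3)))*(sqrt(2)*sqrt(4)) = (7*(-1*(-3)))*(sqrt(2)*2) = (7*3)*(2*sqrt(2)) = 21*(2*sqrt(2)) = 42*sqrt(2))
W((5 - 7)**2) - m = 42*sqrt(2) - 1*24231 = 42*sqrt(2) - 24231 = -24231 + 42*sqrt(2)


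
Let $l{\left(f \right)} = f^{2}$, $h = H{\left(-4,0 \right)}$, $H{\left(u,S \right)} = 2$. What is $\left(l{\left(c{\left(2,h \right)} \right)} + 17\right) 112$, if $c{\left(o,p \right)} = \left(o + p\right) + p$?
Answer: $5936$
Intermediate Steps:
$h = 2$
$c{\left(o,p \right)} = o + 2 p$
$\left(l{\left(c{\left(2,h \right)} \right)} + 17\right) 112 = \left(\left(2 + 2 \cdot 2\right)^{2} + 17\right) 112 = \left(\left(2 + 4\right)^{2} + 17\right) 112 = \left(6^{2} + 17\right) 112 = \left(36 + 17\right) 112 = 53 \cdot 112 = 5936$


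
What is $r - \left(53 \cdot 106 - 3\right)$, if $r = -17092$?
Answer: $-22707$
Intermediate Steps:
$r - \left(53 \cdot 106 - 3\right) = -17092 - \left(53 \cdot 106 - 3\right) = -17092 - \left(5618 - 3\right) = -17092 - 5615 = -22707$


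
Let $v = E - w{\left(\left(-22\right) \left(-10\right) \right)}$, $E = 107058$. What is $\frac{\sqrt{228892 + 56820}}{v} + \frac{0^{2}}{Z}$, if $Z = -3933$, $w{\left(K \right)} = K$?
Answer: $\frac{2 \sqrt{17857}}{53419} \approx 0.0050031$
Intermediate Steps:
$v = 106838$ ($v = 107058 - \left(-22\right) \left(-10\right) = 107058 - 220 = 106838$)
$\frac{\sqrt{228892 + 56820}}{v} + \frac{0^{2}}{Z} = \frac{\sqrt{228892 + 56820}}{106838} + \frac{0^{2}}{-3933} = \sqrt{285712} \cdot \frac{1}{106838} + 0 \left(- \frac{1}{3933}\right) = 4 \sqrt{17857} \cdot \frac{1}{106838} + 0 = \frac{2 \sqrt{17857}}{53419} + 0 = \frac{2 \sqrt{17857}}{53419}$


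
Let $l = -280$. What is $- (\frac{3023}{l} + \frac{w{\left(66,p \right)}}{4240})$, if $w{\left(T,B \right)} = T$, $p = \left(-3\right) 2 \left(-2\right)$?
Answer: $\frac{39997}{3710} \approx 10.781$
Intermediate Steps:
$p = 12$ ($p = \left(-6\right) \left(-2\right) = 12$)
$- (\frac{3023}{l} + \frac{w{\left(66,p \right)}}{4240}) = - (\frac{3023}{-280} + \frac{66}{4240}) = - (3023 \left(- \frac{1}{280}\right) + 66 \cdot \frac{1}{4240}) = - (- \frac{3023}{280} + \frac{33}{2120}) = \left(-1\right) \left(- \frac{39997}{3710}\right) = \frac{39997}{3710}$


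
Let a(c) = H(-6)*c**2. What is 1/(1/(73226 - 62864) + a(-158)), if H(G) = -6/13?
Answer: -134706/1552061795 ≈ -8.6792e-5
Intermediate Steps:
H(G) = -6/13 (H(G) = -6*1/13 = -6/13)
a(c) = -6*c**2/13
1/(1/(73226 - 62864) + a(-158)) = 1/(1/(73226 - 62864) - 6/13*(-158)**2) = 1/(1/10362 - 6/13*24964) = 1/(1/10362 - 149784/13) = 1/(-1552061795/134706) = -134706/1552061795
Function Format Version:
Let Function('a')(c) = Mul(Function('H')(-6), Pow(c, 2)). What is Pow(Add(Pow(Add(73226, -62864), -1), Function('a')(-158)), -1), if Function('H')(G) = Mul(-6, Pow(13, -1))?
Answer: Rational(-134706, 1552061795) ≈ -8.6792e-5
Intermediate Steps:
Function('H')(G) = Rational(-6, 13) (Function('H')(G) = Mul(-6, Rational(1, 13)) = Rational(-6, 13))
Function('a')(c) = Mul(Rational(-6, 13), Pow(c, 2))
Pow(Add(Pow(Add(73226, -62864), -1), Function('a')(-158)), -1) = Pow(Add(Pow(Add(73226, -62864), -1), Mul(Rational(-6, 13), Pow(-158, 2))), -1) = Pow(Add(Pow(10362, -1), Mul(Rational(-6, 13), 24964)), -1) = Pow(Add(Rational(1, 10362), Rational(-149784, 13)), -1) = Pow(Rational(-1552061795, 134706), -1) = Rational(-134706, 1552061795)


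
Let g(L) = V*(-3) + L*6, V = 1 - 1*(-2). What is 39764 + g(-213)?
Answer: 38477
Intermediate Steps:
V = 3 (V = 1 + 2 = 3)
g(L) = -9 + 6*L (g(L) = 3*(-3) + L*6 = -9 + 6*L)
39764 + g(-213) = 39764 + (-9 + 6*(-213)) = 39764 + (-9 - 1278) = 39764 - 1287 = 38477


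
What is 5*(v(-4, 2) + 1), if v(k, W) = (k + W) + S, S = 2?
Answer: 5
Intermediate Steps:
v(k, W) = 2 + W + k (v(k, W) = (k + W) + 2 = (W + k) + 2 = 2 + W + k)
5*(v(-4, 2) + 1) = 5*((2 + 2 - 4) + 1) = 5*(0 + 1) = 5*1 = 5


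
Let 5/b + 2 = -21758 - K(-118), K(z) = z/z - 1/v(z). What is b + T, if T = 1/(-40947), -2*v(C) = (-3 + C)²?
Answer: -3316127938/13045828974441 ≈ -0.00025419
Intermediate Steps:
v(C) = -(-3 + C)²/2
K(z) = 1 + 2/(-3 + z)² (K(z) = z/z - 1/((-(-3 + z)²/2)) = 1 - (-2)/(-3 + z)² = 1 + 2/(-3 + z)²)
T = -1/40947 ≈ -2.4422e-5
b = -73205/318602803 (b = 5/(-2 + (-21758 - (1 + 2/(-3 - 118)²))) = 5/(-2 + (-21758 - (1 + 2/(-121)²))) = 5/(-2 + (-21758 - (1 + 2*(1/14641)))) = 5/(-2 + (-21758 - (1 + 2/14641))) = 5/(-2 + (-21758 - 1*14643/14641)) = 5/(-2 + (-21758 - 14643/14641)) = 5/(-2 - 318573521/14641) = 5/(-318602803/14641) = 5*(-14641/318602803) = -73205/318602803 ≈ -0.00022977)
b + T = -73205/318602803 - 1/40947 = -3316127938/13045828974441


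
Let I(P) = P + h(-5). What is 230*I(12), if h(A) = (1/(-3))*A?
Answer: 9430/3 ≈ 3143.3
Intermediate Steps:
h(A) = -A/3 (h(A) = (1*(-⅓))*A = -A/3)
I(P) = 5/3 + P (I(P) = P - ⅓*(-5) = P + 5/3 = 5/3 + P)
230*I(12) = 230*(5/3 + 12) = 230*(41/3) = 9430/3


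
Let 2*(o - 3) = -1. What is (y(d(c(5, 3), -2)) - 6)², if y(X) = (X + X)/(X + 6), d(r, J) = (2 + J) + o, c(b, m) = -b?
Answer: 8464/289 ≈ 29.287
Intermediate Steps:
o = 5/2 (o = 3 + (½)*(-1) = 3 - ½ = 5/2 ≈ 2.5000)
d(r, J) = 9/2 + J (d(r, J) = (2 + J) + 5/2 = 9/2 + J)
y(X) = 2*X/(6 + X) (y(X) = (2*X)/(6 + X) = 2*X/(6 + X))
(y(d(c(5, 3), -2)) - 6)² = (2*(9/2 - 2)/(6 + (9/2 - 2)) - 6)² = (2*(5/2)/(6 + 5/2) - 6)² = (2*(5/2)/(17/2) - 6)² = (2*(5/2)*(2/17) - 6)² = (10/17 - 6)² = (-92/17)² = 8464/289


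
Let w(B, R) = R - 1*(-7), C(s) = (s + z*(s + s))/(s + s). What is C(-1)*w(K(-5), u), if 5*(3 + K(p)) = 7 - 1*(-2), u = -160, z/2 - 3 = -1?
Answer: -1377/2 ≈ -688.50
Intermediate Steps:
z = 4 (z = 6 + 2*(-1) = 6 - 2 = 4)
K(p) = -6/5 (K(p) = -3 + (7 - 1*(-2))/5 = -3 + (7 + 2)/5 = -3 + (1/5)*9 = -3 + 9/5 = -6/5)
C(s) = 9/2 (C(s) = (s + 4*(s + s))/(s + s) = (s + 4*(2*s))/((2*s)) = (s + 8*s)*(1/(2*s)) = (9*s)*(1/(2*s)) = 9/2)
w(B, R) = 7 + R (w(B, R) = R + 7 = 7 + R)
C(-1)*w(K(-5), u) = 9*(7 - 160)/2 = (9/2)*(-153) = -1377/2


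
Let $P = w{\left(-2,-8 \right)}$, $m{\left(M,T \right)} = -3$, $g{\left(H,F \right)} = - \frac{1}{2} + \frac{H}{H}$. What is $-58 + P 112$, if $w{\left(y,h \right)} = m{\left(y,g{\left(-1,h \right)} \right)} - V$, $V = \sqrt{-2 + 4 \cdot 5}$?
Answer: $-394 - 336 \sqrt{2} \approx -869.18$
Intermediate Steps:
$g{\left(H,F \right)} = \frac{1}{2}$ ($g{\left(H,F \right)} = \left(-1\right) \frac{1}{2} + 1 = - \frac{1}{2} + 1 = \frac{1}{2}$)
$V = 3 \sqrt{2}$ ($V = \sqrt{-2 + 20} = \sqrt{18} = 3 \sqrt{2} \approx 4.2426$)
$w{\left(y,h \right)} = -3 - 3 \sqrt{2}$
$P = -3 - 3 \sqrt{2} \approx -7.2426$
$-58 + P 112 = -58 + \left(-3 - 3 \sqrt{2}\right) 112 = -58 - \left(336 + 336 \sqrt{2}\right) = -394 - 336 \sqrt{2}$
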